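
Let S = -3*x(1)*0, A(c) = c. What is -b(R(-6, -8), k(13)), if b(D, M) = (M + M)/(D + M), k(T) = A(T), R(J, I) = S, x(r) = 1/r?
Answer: -2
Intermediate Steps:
x(r) = 1/r
S = 0 (S = -3/1*0 = -3*1*0 = -3*0 = 0)
R(J, I) = 0
k(T) = T
b(D, M) = 2*M/(D + M) (b(D, M) = (2*M)/(D + M) = 2*M/(D + M))
-b(R(-6, -8), k(13)) = -2*13/(0 + 13) = -2*13/13 = -1*2 = -2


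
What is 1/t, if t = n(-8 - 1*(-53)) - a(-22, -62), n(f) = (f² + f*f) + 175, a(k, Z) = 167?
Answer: 1/4058 ≈ 0.00024643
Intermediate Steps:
n(f) = 175 + 2*f² (n(f) = (f² + f²) + 175 = 2*f² + 175 = 175 + 2*f²)
t = 4058 (t = (175 + 2*(-8 - 1*(-53))²) - 1*167 = (175 + 2*(-8 + 53)²) - 167 = (175 + 2*45²) - 167 = (175 + 2*2025) - 167 = (175 + 4050) - 167 = 4225 - 167 = 4058)
1/t = 1/4058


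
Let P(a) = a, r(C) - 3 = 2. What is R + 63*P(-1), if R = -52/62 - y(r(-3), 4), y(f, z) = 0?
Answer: -1979/31 ≈ -63.839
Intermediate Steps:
r(C) = 5 (r(C) = 3 + 2 = 5)
R = -26/31 (R = -52/62 - 1*0 = -52*1/62 + 0 = -26/31 + 0 = -26/31 ≈ -0.83871)
R + 63*P(-1) = -26/31 + 63*(-1) = -26/31 - 63 = -1979/31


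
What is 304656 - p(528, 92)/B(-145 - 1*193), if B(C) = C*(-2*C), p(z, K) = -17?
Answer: 69610240111/228488 ≈ 3.0466e+5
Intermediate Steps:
B(C) = -2*C²
304656 - p(528, 92)/B(-145 - 1*193) = 304656 - (-17)/((-2*(-145 - 1*193)²)) = 304656 - (-17)/((-2*(-145 - 193)²)) = 304656 - (-17)/((-2*(-338)²)) = 304656 - (-17)/((-2*114244)) = 304656 - (-17)/(-228488) = 304656 - (-17)*(-1)/228488 = 304656 - 1*17/228488 = 304656 - 17/228488 = 69610240111/228488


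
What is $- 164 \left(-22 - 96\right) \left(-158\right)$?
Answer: $-3057616$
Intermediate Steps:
$- 164 \left(-22 - 96\right) \left(-158\right) = \left(-164\right) \left(-118\right) \left(-158\right) = 19352 \left(-158\right) = -3057616$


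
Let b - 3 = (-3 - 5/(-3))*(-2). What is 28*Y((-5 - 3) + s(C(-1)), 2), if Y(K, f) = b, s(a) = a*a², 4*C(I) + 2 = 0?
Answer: 476/3 ≈ 158.67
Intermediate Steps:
C(I) = -½ (C(I) = -½ + (¼)*0 = -½ + 0 = -½)
s(a) = a³
b = 17/3 (b = 3 + (-3 - 5/(-3))*(-2) = 3 + (-3 - 5*(-⅓))*(-2) = 3 + (-3 + 5/3)*(-2) = 3 - 4/3*(-2) = 3 + 8/3 = 17/3 ≈ 5.6667)
Y(K, f) = 17/3
28*Y((-5 - 3) + s(C(-1)), 2) = 28*(17/3) = 476/3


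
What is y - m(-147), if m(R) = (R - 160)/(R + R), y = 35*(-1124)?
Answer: -11566267/294 ≈ -39341.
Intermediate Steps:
y = -39340
m(R) = (-160 + R)/(2*R) (m(R) = (-160 + R)/((2*R)) = (-160 + R)*(1/(2*R)) = (-160 + R)/(2*R))
y - m(-147) = -39340 - (-160 - 147)/(2*(-147)) = -39340 - (-1)*(-307)/(2*147) = -39340 - 1*307/294 = -39340 - 307/294 = -11566267/294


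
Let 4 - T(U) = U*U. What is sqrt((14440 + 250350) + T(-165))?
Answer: sqrt(237569) ≈ 487.41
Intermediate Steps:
T(U) = 4 - U**2 (T(U) = 4 - U*U = 4 - U**2)
sqrt((14440 + 250350) + T(-165)) = sqrt((14440 + 250350) + (4 - 1*(-165)**2)) = sqrt(264790 + (4 - 1*27225)) = sqrt(264790 + (4 - 27225)) = sqrt(264790 - 27221) = sqrt(237569)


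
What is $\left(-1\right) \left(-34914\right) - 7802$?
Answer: $27112$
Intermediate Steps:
$\left(-1\right) \left(-34914\right) - 7802 = 34914 - 7802 = 27112$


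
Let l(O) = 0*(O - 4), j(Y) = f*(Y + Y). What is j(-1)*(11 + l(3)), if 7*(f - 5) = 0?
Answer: -110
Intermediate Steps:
f = 5 (f = 5 + (1/7)*0 = 5 + 0 = 5)
j(Y) = 10*Y (j(Y) = 5*(Y + Y) = 5*(2*Y) = 10*Y)
l(O) = 0 (l(O) = 0*(-4 + O) = 0)
j(-1)*(11 + l(3)) = (10*(-1))*(11 + 0) = -10*11 = -110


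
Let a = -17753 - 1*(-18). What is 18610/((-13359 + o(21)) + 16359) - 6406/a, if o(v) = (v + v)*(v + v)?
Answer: 180283267/42244770 ≈ 4.2676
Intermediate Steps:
a = -17735 (a = -17753 + 18 = -17735)
o(v) = 4*v**2 (o(v) = (2*v)*(2*v) = 4*v**2)
18610/((-13359 + o(21)) + 16359) - 6406/a = 18610/((-13359 + 4*21**2) + 16359) - 6406/(-17735) = 18610/((-13359 + 4*441) + 16359) - 6406*(-1/17735) = 18610/((-13359 + 1764) + 16359) + 6406/17735 = 18610/(-11595 + 16359) + 6406/17735 = 18610/4764 + 6406/17735 = 18610*(1/4764) + 6406/17735 = 9305/2382 + 6406/17735 = 180283267/42244770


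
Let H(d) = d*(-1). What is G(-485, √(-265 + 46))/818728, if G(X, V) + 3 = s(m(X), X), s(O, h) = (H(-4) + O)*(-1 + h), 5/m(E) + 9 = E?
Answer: -239847/101112908 ≈ -0.0023721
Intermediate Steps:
H(d) = -d
m(E) = 5/(-9 + E)
s(O, h) = (-1 + h)*(4 + O) (s(O, h) = (-1*(-4) + O)*(-1 + h) = (4 + O)*(-1 + h) = (-1 + h)*(4 + O))
G(X, V) = -7 - 5/(-9 + X) + 4*X + 5*X/(-9 + X) (G(X, V) = -3 + (-4 - 5/(-9 + X) + 4*X + (5/(-9 + X))*X) = -3 + (-4 - 5/(-9 + X) + 4*X + 5*X/(-9 + X)) = -7 - 5/(-9 + X) + 4*X + 5*X/(-9 + X))
G(-485, √(-265 + 46))/818728 = (2*(29 - 19*(-485) + 2*(-485)²)/(-9 - 485))/818728 = (2*(29 + 9215 + 2*235225)/(-494))*(1/818728) = (2*(-1/494)*(29 + 9215 + 470450))*(1/818728) = (2*(-1/494)*479694)*(1/818728) = -479694/247*1/818728 = -239847/101112908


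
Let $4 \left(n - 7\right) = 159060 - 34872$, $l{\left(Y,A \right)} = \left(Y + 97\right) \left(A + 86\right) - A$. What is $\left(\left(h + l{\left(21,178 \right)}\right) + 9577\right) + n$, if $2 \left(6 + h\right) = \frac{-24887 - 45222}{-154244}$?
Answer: $\frac{22087502421}{308488} \approx 71599.0$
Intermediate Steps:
$l{\left(Y,A \right)} = - A + \left(86 + A\right) \left(97 + Y\right)$ ($l{\left(Y,A \right)} = \left(97 + Y\right) \left(86 + A\right) - A = \left(86 + A\right) \left(97 + Y\right) - A = - A + \left(86 + A\right) \left(97 + Y\right)$)
$n = 31054$ ($n = 7 + \frac{159060 - 34872}{4} = 7 + \frac{1}{4} \cdot 124188 = 7 + 31047 = 31054$)
$h = - \frac{1780819}{308488}$ ($h = -6 + \frac{\left(-24887 - 45222\right) \frac{1}{-154244}}{2} = -6 + \frac{\left(-24887 - 45222\right) \left(- \frac{1}{154244}\right)}{2} = -6 + \frac{\left(-70109\right) \left(- \frac{1}{154244}\right)}{2} = -6 + \frac{1}{2} \cdot \frac{70109}{154244} = -6 + \frac{70109}{308488} = - \frac{1780819}{308488} \approx -5.7727$)
$\left(\left(h + l{\left(21,178 \right)}\right) + 9577\right) + n = \left(\left(- \frac{1780819}{308488} + \left(8342 + 86 \cdot 21 + 96 \cdot 178 + 178 \cdot 21\right)\right) + 9577\right) + 31054 = \left(\left(- \frac{1780819}{308488} + \left(8342 + 1806 + 17088 + 3738\right)\right) + 9577\right) + 31054 = \left(\left(- \frac{1780819}{308488} + 30974\right) + 9577\right) + 31054 = \left(\frac{9553326493}{308488} + 9577\right) + 31054 = \frac{12507716069}{308488} + 31054 = \frac{22087502421}{308488}$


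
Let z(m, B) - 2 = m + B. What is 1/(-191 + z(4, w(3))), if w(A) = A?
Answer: -1/182 ≈ -0.0054945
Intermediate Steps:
z(m, B) = 2 + B + m (z(m, B) = 2 + (m + B) = 2 + (B + m) = 2 + B + m)
1/(-191 + z(4, w(3))) = 1/(-191 + (2 + 3 + 4)) = 1/(-191 + 9) = 1/(-182) = -1/182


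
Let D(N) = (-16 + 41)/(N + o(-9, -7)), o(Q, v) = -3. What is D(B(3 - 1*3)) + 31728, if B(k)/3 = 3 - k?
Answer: 190393/6 ≈ 31732.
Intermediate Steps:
B(k) = 9 - 3*k (B(k) = 3*(3 - k) = 9 - 3*k)
D(N) = 25/(-3 + N) (D(N) = (-16 + 41)/(N - 3) = 25/(-3 + N))
D(B(3 - 1*3)) + 31728 = 25/(-3 + (9 - 3*(3 - 1*3))) + 31728 = 25/(-3 + (9 - 3*(3 - 3))) + 31728 = 25/(-3 + (9 - 3*0)) + 31728 = 25/(-3 + (9 + 0)) + 31728 = 25/(-3 + 9) + 31728 = 25/6 + 31728 = 190393/6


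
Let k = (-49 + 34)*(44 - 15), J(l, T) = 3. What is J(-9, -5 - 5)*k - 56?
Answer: -1361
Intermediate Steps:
k = -435 (k = -15*29 = -435)
J(-9, -5 - 5)*k - 56 = 3*(-435) - 56 = -1305 - 56 = -1361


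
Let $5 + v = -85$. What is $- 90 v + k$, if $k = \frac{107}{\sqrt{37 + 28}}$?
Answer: $8100 + \frac{107 \sqrt{65}}{65} \approx 8113.3$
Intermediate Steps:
$v = -90$ ($v = -5 - 85 = -90$)
$k = \frac{107 \sqrt{65}}{65}$ ($k = \frac{107}{\sqrt{65}} = 107 \frac{\sqrt{65}}{65} = \frac{107 \sqrt{65}}{65} \approx 13.272$)
$- 90 v + k = \left(-90\right) \left(-90\right) + \frac{107 \sqrt{65}}{65} = 8100 + \frac{107 \sqrt{65}}{65}$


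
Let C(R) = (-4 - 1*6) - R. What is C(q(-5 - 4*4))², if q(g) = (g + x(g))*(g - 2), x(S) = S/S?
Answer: 220900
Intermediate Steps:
x(S) = 1
q(g) = (1 + g)*(-2 + g) (q(g) = (g + 1)*(g - 2) = (1 + g)*(-2 + g))
C(R) = -10 - R (C(R) = (-4 - 6) - R = -10 - R)
C(q(-5 - 4*4))² = (-10 - (-2 + (-5 - 4*4)² - (-5 - 4*4)))² = (-10 - (-2 + (-5 - 16)² - (-5 - 16)))² = (-10 - (-2 + (-21)² - 1*(-21)))² = (-10 - (-2 + 441 + 21))² = (-10 - 1*460)² = (-10 - 460)² = (-470)² = 220900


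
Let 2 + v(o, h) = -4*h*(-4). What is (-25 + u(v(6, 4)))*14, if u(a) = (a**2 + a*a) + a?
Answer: 108150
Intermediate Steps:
v(o, h) = -2 + 16*h (v(o, h) = -2 - 4*h*(-4) = -2 + 16*h)
u(a) = a + 2*a**2 (u(a) = (a**2 + a**2) + a = 2*a**2 + a = a + 2*a**2)
(-25 + u(v(6, 4)))*14 = (-25 + (-2 + 16*4)*(1 + 2*(-2 + 16*4)))*14 = (-25 + (-2 + 64)*(1 + 2*(-2 + 64)))*14 = (-25 + 62*(1 + 2*62))*14 = (-25 + 62*(1 + 124))*14 = (-25 + 62*125)*14 = (-25 + 7750)*14 = 7725*14 = 108150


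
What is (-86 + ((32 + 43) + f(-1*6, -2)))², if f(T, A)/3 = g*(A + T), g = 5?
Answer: 17161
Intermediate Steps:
f(T, A) = 15*A + 15*T (f(T, A) = 3*(5*(A + T)) = 3*(5*A + 5*T) = 15*A + 15*T)
(-86 + ((32 + 43) + f(-1*6, -2)))² = (-86 + ((32 + 43) + (15*(-2) + 15*(-1*6))))² = (-86 + (75 + (-30 + 15*(-6))))² = (-86 + (75 + (-30 - 90)))² = (-86 + (75 - 120))² = (-86 - 45)² = (-131)² = 17161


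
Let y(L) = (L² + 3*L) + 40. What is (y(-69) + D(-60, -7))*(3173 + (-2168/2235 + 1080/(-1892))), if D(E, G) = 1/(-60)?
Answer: 924141463347739/63429300 ≈ 1.4570e+7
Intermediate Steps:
D(E, G) = -1/60
y(L) = 40 + L² + 3*L
(y(-69) + D(-60, -7))*(3173 + (-2168/2235 + 1080/(-1892))) = ((40 + (-69)² + 3*(-69)) - 1/60)*(3173 + (-2168/2235 + 1080/(-1892))) = ((40 + 4761 - 207) - 1/60)*(3173 + (-2168*1/2235 + 1080*(-1/1892))) = (4594 - 1/60)*(3173 + (-2168/2235 - 270/473)) = 275639*(3173 - 1628914/1057155)/60 = (275639/60)*(3352723901/1057155) = 924141463347739/63429300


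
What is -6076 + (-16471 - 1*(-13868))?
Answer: -8679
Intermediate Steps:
-6076 + (-16471 - 1*(-13868)) = -6076 + (-16471 + 13868) = -6076 - 2603 = -8679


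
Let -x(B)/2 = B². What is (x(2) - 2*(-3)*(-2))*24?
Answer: -480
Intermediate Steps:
x(B) = -2*B²
(x(2) - 2*(-3)*(-2))*24 = (-2*2² - 2*(-3)*(-2))*24 = (-2*4 + 6*(-2))*24 = (-8 - 12)*24 = -20*24 = -480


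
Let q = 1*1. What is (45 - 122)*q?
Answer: -77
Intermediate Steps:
q = 1
(45 - 122)*q = (45 - 122)*1 = -77*1 = -77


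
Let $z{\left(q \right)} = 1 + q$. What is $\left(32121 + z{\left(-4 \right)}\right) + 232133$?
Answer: $264251$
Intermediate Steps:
$\left(32121 + z{\left(-4 \right)}\right) + 232133 = \left(32121 + \left(1 - 4\right)\right) + 232133 = \left(32121 - 3\right) + 232133 = 32118 + 232133 = 264251$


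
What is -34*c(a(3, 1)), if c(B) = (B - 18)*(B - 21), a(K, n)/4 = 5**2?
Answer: -220252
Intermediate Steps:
a(K, n) = 100 (a(K, n) = 4*5**2 = 4*25 = 100)
c(B) = (-21 + B)*(-18 + B) (c(B) = (-18 + B)*(-21 + B) = (-21 + B)*(-18 + B))
-34*c(a(3, 1)) = -34*(378 + 100**2 - 39*100) = -34*(378 + 10000 - 3900) = -34*6478 = -220252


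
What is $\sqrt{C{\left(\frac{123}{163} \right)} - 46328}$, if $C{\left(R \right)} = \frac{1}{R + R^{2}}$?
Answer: $\frac{i \sqrt{57329580092070}}{35178} \approx 215.24 i$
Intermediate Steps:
$\sqrt{C{\left(\frac{123}{163} \right)} - 46328} = \sqrt{\frac{1}{\frac{123}{163} \left(1 + \frac{123}{163}\right)} - 46328} = \sqrt{\frac{163}{123 \cdot \frac{286}{163}} - 46328} = \sqrt{\frac{163}{123} \cdot \frac{163}{286} - 46328} = \sqrt{\frac{26569}{35178} - 46328} = \sqrt{- \frac{1629699815}{35178}} = \frac{i \sqrt{57329580092070}}{35178}$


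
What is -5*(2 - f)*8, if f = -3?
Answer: -200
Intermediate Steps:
-5*(2 - f)*8 = -5*(2 - 1*(-3))*8 = -5*(2 + 3)*8 = -5*5*8 = -25*8 = -200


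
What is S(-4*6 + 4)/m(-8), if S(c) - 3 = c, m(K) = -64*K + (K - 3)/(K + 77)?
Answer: -1173/35317 ≈ -0.033213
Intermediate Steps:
m(K) = -64*K + (-3 + K)/(77 + K)
S(c) = 3 + c
S(-4*6 + 4)/m(-8) = (3 + (-4*6 + 4))/(((-3 - 4927*(-8) - 64*(-8)²)/(77 - 8))) = (3 + (-24 + 4))/(((-3 + 39416 - 64*64)/69)) = (3 - 20)/(((-3 + 39416 - 4096)/69)) = -17/((1/69)*35317) = -17/35317/69 = -17*69/35317 = -1173/35317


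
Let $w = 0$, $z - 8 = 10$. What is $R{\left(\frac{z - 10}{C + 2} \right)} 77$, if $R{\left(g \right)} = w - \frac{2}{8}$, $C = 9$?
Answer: $- \frac{77}{4} \approx -19.25$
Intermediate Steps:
$z = 18$ ($z = 8 + 10 = 18$)
$R{\left(g \right)} = - \frac{1}{4}$ ($R{\left(g \right)} = 0 - \frac{2}{8} = 0 - \frac{1}{4} = - \frac{1}{4}$)
$R{\left(\frac{z - 10}{C + 2} \right)} 77 = \left(- \frac{1}{4}\right) 77 = - \frac{77}{4}$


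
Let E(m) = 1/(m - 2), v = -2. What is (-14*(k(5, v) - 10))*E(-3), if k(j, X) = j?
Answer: -14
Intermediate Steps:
E(m) = 1/(-2 + m)
(-14*(k(5, v) - 10))*E(-3) = (-14*(5 - 10))/(-2 - 3) = -14*(-5)/(-5) = 70*(-⅕) = -14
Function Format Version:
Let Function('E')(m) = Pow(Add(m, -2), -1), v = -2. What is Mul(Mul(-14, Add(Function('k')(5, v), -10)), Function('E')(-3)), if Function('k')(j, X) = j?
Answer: -14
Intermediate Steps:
Function('E')(m) = Pow(Add(-2, m), -1)
Mul(Mul(-14, Add(Function('k')(5, v), -10)), Function('E')(-3)) = Mul(Mul(-14, Add(5, -10)), Pow(Add(-2, -3), -1)) = Mul(Mul(-14, -5), Pow(-5, -1)) = Mul(70, Rational(-1, 5)) = -14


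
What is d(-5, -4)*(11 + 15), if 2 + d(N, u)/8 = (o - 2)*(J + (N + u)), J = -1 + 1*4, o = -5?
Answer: 8320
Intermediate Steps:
J = 3 (J = -1 + 4 = 3)
d(N, u) = -184 - 56*N - 56*u (d(N, u) = -16 + 8*((-5 - 2)*(3 + (N + u))) = -16 + 8*(-7*(3 + N + u)) = -16 + 8*(-21 - 7*N - 7*u) = -16 + (-168 - 56*N - 56*u) = -184 - 56*N - 56*u)
d(-5, -4)*(11 + 15) = (-184 - 56*(-5) - 56*(-4))*(11 + 15) = (-184 + 280 + 224)*26 = 320*26 = 8320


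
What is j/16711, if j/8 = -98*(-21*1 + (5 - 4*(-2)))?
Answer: 6272/16711 ≈ 0.37532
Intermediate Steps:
j = 6272 (j = 8*(-98*(-21*1 + (5 - 4*(-2)))) = 8*(-98*(-21 + (5 + 8))) = 8*(-98*(-21 + 13)) = 8*(-98*(-8)) = 8*784 = 6272)
j/16711 = 6272/16711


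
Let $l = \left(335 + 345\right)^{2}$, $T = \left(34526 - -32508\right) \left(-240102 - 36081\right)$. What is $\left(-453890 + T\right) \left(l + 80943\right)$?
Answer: $-10059509413869416$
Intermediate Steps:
$T = -18513651222$ ($T = \left(34526 + 32508\right) \left(-276183\right) = 67034 \left(-276183\right) = -18513651222$)
$l = 462400$ ($l = 680^{2} = 462400$)
$\left(-453890 + T\right) \left(l + 80943\right) = \left(-453890 - 18513651222\right) \left(462400 + 80943\right) = \left(-18514105112\right) 543343 = -10059509413869416$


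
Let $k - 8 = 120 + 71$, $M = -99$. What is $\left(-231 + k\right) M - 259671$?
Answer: $-256503$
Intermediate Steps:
$k = 199$ ($k = 8 + \left(120 + 71\right) = 8 + 191 = 199$)
$\left(-231 + k\right) M - 259671 = \left(-231 + 199\right) \left(-99\right) - 259671 = \left(-32\right) \left(-99\right) - 259671 = 3168 - 259671 = -256503$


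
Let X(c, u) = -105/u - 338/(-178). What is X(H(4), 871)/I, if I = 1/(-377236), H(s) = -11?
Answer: -52003491544/77519 ≈ -6.7085e+5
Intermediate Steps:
I = -1/377236 ≈ -2.6509e-6
X(c, u) = 169/89 - 105/u (X(c, u) = -105/u - 338*(-1/178) = -105/u + 169/89 = 169/89 - 105/u)
X(H(4), 871)/I = (169/89 - 105/871)/(-1/377236) = (169/89 - 105*1/871)*(-377236) = (169/89 - 105/871)*(-377236) = (137854/77519)*(-377236) = -52003491544/77519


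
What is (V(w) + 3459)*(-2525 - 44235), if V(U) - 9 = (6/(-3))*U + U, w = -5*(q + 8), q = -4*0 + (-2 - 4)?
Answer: -162631280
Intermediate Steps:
q = -6 (q = 0 - 6 = -6)
w = -10 (w = -5*(-6 + 8) = -5*2 = -10)
V(U) = 9 - U (V(U) = 9 + ((6/(-3))*U + U) = 9 + ((6*(-1/3))*U + U) = 9 + (-2*U + U) = 9 - U)
(V(w) + 3459)*(-2525 - 44235) = ((9 - 1*(-10)) + 3459)*(-2525 - 44235) = ((9 + 10) + 3459)*(-46760) = (19 + 3459)*(-46760) = 3478*(-46760) = -162631280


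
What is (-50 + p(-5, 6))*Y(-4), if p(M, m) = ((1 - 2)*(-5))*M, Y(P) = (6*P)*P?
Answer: -7200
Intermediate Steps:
Y(P) = 6*P²
p(M, m) = 5*M (p(M, m) = (-1*(-5))*M = 5*M)
(-50 + p(-5, 6))*Y(-4) = (-50 + 5*(-5))*(6*(-4)²) = (-50 - 25)*(6*16) = -75*96 = -7200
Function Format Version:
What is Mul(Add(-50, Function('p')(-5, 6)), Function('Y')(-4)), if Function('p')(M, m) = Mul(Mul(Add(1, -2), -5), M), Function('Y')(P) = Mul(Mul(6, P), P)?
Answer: -7200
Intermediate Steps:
Function('Y')(P) = Mul(6, Pow(P, 2))
Function('p')(M, m) = Mul(5, M) (Function('p')(M, m) = Mul(Mul(-1, -5), M) = Mul(5, M))
Mul(Add(-50, Function('p')(-5, 6)), Function('Y')(-4)) = Mul(Add(-50, Mul(5, -5)), Mul(6, Pow(-4, 2))) = Mul(Add(-50, -25), Mul(6, 16)) = Mul(-75, 96) = -7200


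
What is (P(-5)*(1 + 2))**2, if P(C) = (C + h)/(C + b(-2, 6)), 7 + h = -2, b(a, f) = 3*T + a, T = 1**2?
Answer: 441/4 ≈ 110.25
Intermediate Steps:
T = 1
b(a, f) = 3 + a (b(a, f) = 3*1 + a = 3 + a)
h = -9 (h = -7 - 2 = -9)
P(C) = (-9 + C)/(1 + C) (P(C) = (C - 9)/(C + (3 - 2)) = (-9 + C)/(C + 1) = (-9 + C)/(1 + C))
(P(-5)*(1 + 2))**2 = (((-9 - 5)/(1 - 5))*(1 + 2))**2 = ((-14/(-4))*3)**2 = (-1/4*(-14)*3)**2 = ((7/2)*3)**2 = (21/2)**2 = 441/4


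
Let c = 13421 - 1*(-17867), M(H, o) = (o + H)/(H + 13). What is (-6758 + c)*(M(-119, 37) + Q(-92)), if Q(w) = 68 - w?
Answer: 209020130/53 ≈ 3.9438e+6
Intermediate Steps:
M(H, o) = (H + o)/(13 + H)
c = 31288 (c = 13421 + 17867 = 31288)
(-6758 + c)*(M(-119, 37) + Q(-92)) = (-6758 + 31288)*((-119 + 37)/(13 - 119) + (68 - 1*(-92))) = 24530*(-82/(-106) + (68 + 92)) = 24530*(-1/106*(-82) + 160) = 24530*(41/53 + 160) = 24530*(8521/53) = 209020130/53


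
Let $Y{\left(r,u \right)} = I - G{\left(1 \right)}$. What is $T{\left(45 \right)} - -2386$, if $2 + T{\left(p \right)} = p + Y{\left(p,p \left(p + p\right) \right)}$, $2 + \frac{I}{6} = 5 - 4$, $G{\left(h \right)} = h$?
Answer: $2422$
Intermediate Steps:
$I = -6$ ($I = -12 + 6 \left(5 - 4\right) = -12 + 6 \cdot 1 = -12 + 6 = -6$)
$Y{\left(r,u \right)} = -7$ ($Y{\left(r,u \right)} = -6 - 1 = -7$)
$T{\left(p \right)} = -9 + p$ ($T{\left(p \right)} = -2 + \left(p - 7\right) = -2 + \left(-7 + p\right) = -9 + p$)
$T{\left(45 \right)} - -2386 = \left(-9 + 45\right) - -2386 = 36 + 2386 = 2422$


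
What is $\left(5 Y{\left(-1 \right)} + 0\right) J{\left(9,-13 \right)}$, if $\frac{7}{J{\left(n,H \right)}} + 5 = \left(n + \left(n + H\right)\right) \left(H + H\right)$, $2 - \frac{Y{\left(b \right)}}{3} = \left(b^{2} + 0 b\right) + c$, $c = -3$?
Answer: $- \frac{28}{9} \approx -3.1111$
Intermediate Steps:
$Y{\left(b \right)} = 15 - 3 b^{2}$ ($Y{\left(b \right)} = 6 - 3 \left(\left(b^{2} + 0 b\right) - 3\right) = 6 - 3 \left(\left(b^{2} + 0\right) - 3\right) = 6 - 3 \left(b^{2} - 3\right) = 6 - 3 \left(-3 + b^{2}\right) = 6 - \left(-9 + 3 b^{2}\right) = 15 - 3 b^{2}$)
$J{\left(n,H \right)} = \frac{7}{-5 + 2 H \left(H + 2 n\right)}$ ($J{\left(n,H \right)} = \frac{7}{-5 + \left(n + \left(n + H\right)\right) \left(H + H\right)} = \frac{7}{-5 + \left(n + \left(H + n\right)\right) 2 H} = \frac{7}{-5 + \left(H + 2 n\right) 2 H} = \frac{7}{-5 + 2 H \left(H + 2 n\right)}$)
$\left(5 Y{\left(-1 \right)} + 0\right) J{\left(9,-13 \right)} = \left(5 \left(15 - 3 \left(-1\right)^{2}\right) + 0\right) \frac{7}{-5 + 2 \left(-13\right)^{2} + 4 \left(-13\right) 9} = \left(5 \left(15 - 3\right) + 0\right) \frac{7}{-5 + 2 \cdot 169 - 468} = \left(5 \left(15 - 3\right) + 0\right) \frac{7}{-5 + 338 - 468} = \left(5 \cdot 12 + 0\right) \frac{7}{-135} = \left(60 + 0\right) 7 \left(- \frac{1}{135}\right) = 60 \left(- \frac{7}{135}\right) = - \frac{28}{9}$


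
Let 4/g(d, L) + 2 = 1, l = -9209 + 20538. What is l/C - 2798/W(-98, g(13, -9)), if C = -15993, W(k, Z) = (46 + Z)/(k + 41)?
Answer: 425030630/111951 ≈ 3796.6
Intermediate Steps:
l = 11329
g(d, L) = -4 (g(d, L) = 4/(-2 + 1) = 4/(-1) = 4*(-1) = -4)
W(k, Z) = (46 + Z)/(41 + k)
l/C - 2798/W(-98, g(13, -9)) = 11329/(-15993) - 2798*(41 - 98)/(46 - 4) = 11329*(-1/15993) - 2798/(42/(-57)) = -11329/15993 - 2798/((-1/57*42)) = -11329/15993 - 2798/(-14/19) = -11329/15993 - 2798*(-19/14) = -11329/15993 + 26581/7 = 425030630/111951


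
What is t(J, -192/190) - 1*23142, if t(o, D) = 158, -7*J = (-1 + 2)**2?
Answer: -22984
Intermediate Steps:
J = -1/7 (J = -(-1 + 2)**2/7 = -1/7*1**2 = -1/7*1 = -1/7 ≈ -0.14286)
t(J, -192/190) - 1*23142 = 158 - 1*23142 = 158 - 23142 = -22984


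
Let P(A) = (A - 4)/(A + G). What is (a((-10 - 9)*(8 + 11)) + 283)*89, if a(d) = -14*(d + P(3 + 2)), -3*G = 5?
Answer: 2373096/5 ≈ 4.7462e+5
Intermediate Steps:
G = -5/3 (G = -⅓*5 = -5/3 ≈ -1.6667)
P(A) = (-4 + A)/(-5/3 + A) (P(A) = (A - 4)/(A - 5/3) = (-4 + A)/(-5/3 + A))
a(d) = -21/5 - 14*d (a(d) = -14*(d + 3*(-4 + (3 + 2))/(-5 + 3*(3 + 2))) = -14*(d + 3*(-4 + 5)/(-5 + 3*5)) = -14*(d + 3*1/(-5 + 15)) = -14*(d + 3*1/10) = -14*(d + 3*(⅒)*1) = -14*(d + 3/10) = -14*(3/10 + d) = -21/5 - 14*d)
(a((-10 - 9)*(8 + 11)) + 283)*89 = ((-21/5 - 14*(-10 - 9)*(8 + 11)) + 283)*89 = ((-21/5 - (-266)*19) + 283)*89 = ((-21/5 - 14*(-361)) + 283)*89 = ((-21/5 + 5054) + 283)*89 = (25249/5 + 283)*89 = (26664/5)*89 = 2373096/5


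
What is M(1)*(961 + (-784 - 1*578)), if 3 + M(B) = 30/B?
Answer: -10827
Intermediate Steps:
M(B) = -3 + 30/B
M(1)*(961 + (-784 - 1*578)) = (-3 + 30/1)*(961 + (-784 - 1*578)) = (-3 + 30*1)*(961 + (-784 - 578)) = (-3 + 30)*(961 - 1362) = 27*(-401) = -10827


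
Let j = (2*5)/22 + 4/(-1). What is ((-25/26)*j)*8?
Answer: 300/11 ≈ 27.273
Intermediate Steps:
j = -39/11 (j = 10*(1/22) + 4*(-1) = 5/11 - 4 = -39/11 ≈ -3.5455)
((-25/26)*j)*8 = (-25/26*(-39/11))*8 = (-25*1/26*(-39/11))*8 = -25/26*(-39/11)*8 = (75/22)*8 = 300/11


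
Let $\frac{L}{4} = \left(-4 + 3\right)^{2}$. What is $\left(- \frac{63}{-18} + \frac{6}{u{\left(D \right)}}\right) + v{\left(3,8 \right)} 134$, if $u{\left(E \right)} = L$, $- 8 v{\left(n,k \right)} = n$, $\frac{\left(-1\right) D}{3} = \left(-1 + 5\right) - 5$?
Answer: $- \frac{181}{4} \approx -45.25$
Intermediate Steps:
$D = 3$ ($D = - 3 \left(\left(-1 + 5\right) - 5\right) = - 3 \left(4 - 5\right) = \left(-3\right) \left(-1\right) = 3$)
$v{\left(n,k \right)} = - \frac{n}{8}$
$L = 4$ ($L = 4 \left(-4 + 3\right)^{2} = 4 \left(-1\right)^{2} = 4 \cdot 1 = 4$)
$u{\left(E \right)} = 4$
$\left(- \frac{63}{-18} + \frac{6}{u{\left(D \right)}}\right) + v{\left(3,8 \right)} 134 = \left(- \frac{63}{-18} + \frac{6}{4}\right) + \left(- \frac{1}{8}\right) 3 \cdot 134 = \left(\left(-63\right) \left(- \frac{1}{18}\right) + 6 \cdot \frac{1}{4}\right) - \frac{201}{4} = \left(\frac{7}{2} + \frac{3}{2}\right) - \frac{201}{4} = 5 - \frac{201}{4} = - \frac{181}{4}$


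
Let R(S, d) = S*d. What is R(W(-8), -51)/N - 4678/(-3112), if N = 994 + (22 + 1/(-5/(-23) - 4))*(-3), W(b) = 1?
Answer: 60699641/41910860 ≈ 1.4483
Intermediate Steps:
N = 26935/29 (N = 994 + (22 + 1/(-5*(-1/23) - 4))*(-3) = 994 + (22 + 1/(5/23 - 4))*(-3) = 994 + (22 + 1/(-87/23))*(-3) = 994 + (22 - 23/87)*(-3) = 994 + (1891/87)*(-3) = 994 - 1891/29 = 26935/29 ≈ 928.79)
R(W(-8), -51)/N - 4678/(-3112) = (1*(-51))/(26935/29) - 4678/(-3112) = -51*29/26935 - 4678*(-1/3112) = -1479/26935 + 2339/1556 = 60699641/41910860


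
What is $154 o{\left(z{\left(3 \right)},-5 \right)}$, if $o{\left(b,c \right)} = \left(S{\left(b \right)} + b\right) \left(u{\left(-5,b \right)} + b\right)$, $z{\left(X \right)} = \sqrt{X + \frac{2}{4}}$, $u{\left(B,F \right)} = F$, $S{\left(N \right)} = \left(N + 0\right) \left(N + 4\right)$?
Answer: $5390 + 539 \sqrt{14} \approx 7406.8$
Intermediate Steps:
$S{\left(N \right)} = N \left(4 + N\right)$
$z{\left(X \right)} = \sqrt{\frac{1}{2} + X}$ ($z{\left(X \right)} = \sqrt{X + 2 \cdot \frac{1}{4}} = \sqrt{X + \frac{1}{2}} = \sqrt{\frac{1}{2} + X}$)
$o{\left(b,c \right)} = 2 b \left(b + b \left(4 + b\right)\right)$ ($o{\left(b,c \right)} = \left(b \left(4 + b\right) + b\right) \left(b + b\right) = \left(b + b \left(4 + b\right)\right) 2 b = 2 b \left(b + b \left(4 + b\right)\right)$)
$154 o{\left(z{\left(3 \right)},-5 \right)} = 154 \cdot 2 \left(\frac{\sqrt{2 + 4 \cdot 3}}{2}\right)^{2} \left(5 + \frac{\sqrt{2 + 4 \cdot 3}}{2}\right) = 154 \cdot 2 \left(\frac{\sqrt{2 + 12}}{2}\right)^{2} \left(5 + \frac{\sqrt{2 + 12}}{2}\right) = 154 \cdot 2 \left(\frac{\sqrt{14}}{2}\right)^{2} \left(5 + \frac{\sqrt{14}}{2}\right) = 154 \cdot 2 \cdot \frac{7}{2} \left(5 + \frac{\sqrt{14}}{2}\right) = 154 \left(35 + \frac{7 \sqrt{14}}{2}\right) = 5390 + 539 \sqrt{14}$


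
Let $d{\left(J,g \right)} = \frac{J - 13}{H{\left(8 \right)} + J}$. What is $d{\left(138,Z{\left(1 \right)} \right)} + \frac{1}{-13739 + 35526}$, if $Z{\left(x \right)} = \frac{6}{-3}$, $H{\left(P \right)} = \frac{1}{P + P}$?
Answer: $\frac{43576209}{48127483} \approx 0.90543$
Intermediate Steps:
$H{\left(P \right)} = \frac{1}{2 P}$
$Z{\left(x \right)} = -2$ ($Z{\left(x \right)} = 6 \left(- \frac{1}{3}\right) = -2$)
$d{\left(J,g \right)} = \frac{-13 + J}{\frac{1}{16} + J}$ ($d{\left(J,g \right)} = \frac{J - 13}{\frac{1}{2 \cdot 8} + J} = \frac{-13 + J}{\frac{1}{2} \cdot \frac{1}{8} + J} = \frac{-13 + J}{\frac{1}{16} + J}$)
$d{\left(138,Z{\left(1 \right)} \right)} + \frac{1}{-13739 + 35526} = \frac{16 \left(-13 + 138\right)}{1 + 16 \cdot 138} + \frac{1}{-13739 + 35526} = 16 \frac{1}{1 + 2208} \cdot 125 + \frac{1}{21787} = 16 \cdot \frac{1}{2209} \cdot 125 + \frac{1}{21787} = \frac{2000}{2209} + \frac{1}{21787} = \frac{43576209}{48127483}$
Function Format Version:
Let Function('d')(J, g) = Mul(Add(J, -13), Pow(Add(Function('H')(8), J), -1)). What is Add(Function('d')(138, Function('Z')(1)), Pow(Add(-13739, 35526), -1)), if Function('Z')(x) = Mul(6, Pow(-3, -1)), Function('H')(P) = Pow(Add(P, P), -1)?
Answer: Rational(43576209, 48127483) ≈ 0.90543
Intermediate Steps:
Function('H')(P) = Mul(Rational(1, 2), Pow(P, -1)) (Function('H')(P) = Pow(Mul(2, P), -1) = Mul(Rational(1, 2), Pow(P, -1)))
Function('Z')(x) = -2 (Function('Z')(x) = Mul(6, Rational(-1, 3)) = -2)
Function('d')(J, g) = Mul(Pow(Add(Rational(1, 16), J), -1), Add(-13, J)) (Function('d')(J, g) = Mul(Add(J, -13), Pow(Add(Mul(Rational(1, 2), Pow(8, -1)), J), -1)) = Mul(Add(-13, J), Pow(Add(Mul(Rational(1, 2), Rational(1, 8)), J), -1)) = Mul(Add(-13, J), Pow(Add(Rational(1, 16), J), -1)) = Mul(Pow(Add(Rational(1, 16), J), -1), Add(-13, J)))
Add(Function('d')(138, Function('Z')(1)), Pow(Add(-13739, 35526), -1)) = Add(Mul(16, Pow(Add(1, Mul(16, 138)), -1), Add(-13, 138)), Pow(Add(-13739, 35526), -1)) = Add(Mul(16, Pow(Add(1, 2208), -1), 125), Pow(21787, -1)) = Add(Mul(16, Pow(2209, -1), 125), Rational(1, 21787)) = Add(Mul(16, Rational(1, 2209), 125), Rational(1, 21787)) = Add(Rational(2000, 2209), Rational(1, 21787)) = Rational(43576209, 48127483)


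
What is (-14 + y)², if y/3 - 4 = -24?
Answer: 5476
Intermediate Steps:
y = -60 (y = 12 + 3*(-24) = 12 - 72 = -60)
(-14 + y)² = (-14 - 60)² = (-74)² = 5476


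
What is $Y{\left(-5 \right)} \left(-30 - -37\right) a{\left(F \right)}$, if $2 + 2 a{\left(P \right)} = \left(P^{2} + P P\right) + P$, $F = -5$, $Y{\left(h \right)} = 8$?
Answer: $1204$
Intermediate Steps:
$a{\left(P \right)} = -1 + P^{2} + \frac{P}{2}$ ($a{\left(P \right)} = -1 + \frac{\left(P^{2} + P P\right) + P}{2} = -1 + \frac{\left(P^{2} + P^{2}\right) + P}{2} = -1 + \frac{2 P^{2} + P}{2} = -1 + \frac{P + 2 P^{2}}{2} = -1 + \left(P^{2} + \frac{P}{2}\right) = -1 + P^{2} + \frac{P}{2}$)
$Y{\left(-5 \right)} \left(-30 - -37\right) a{\left(F \right)} = 8 \left(-30 - -37\right) \left(-1 + \left(-5\right)^{2} + \frac{1}{2} \left(-5\right)\right) = 8 \left(-30 + 37\right) \left(-1 + 25 - \frac{5}{2}\right) = 8 \cdot 7 \cdot \frac{43}{2} = 56 \cdot \frac{43}{2} = 1204$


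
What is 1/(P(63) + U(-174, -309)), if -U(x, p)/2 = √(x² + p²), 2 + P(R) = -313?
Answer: 35/44867 - 2*√13973/134601 ≈ -0.00097633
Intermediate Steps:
P(R) = -315 (P(R) = -2 - 313 = -315)
U(x, p) = -2*√(p² + x²) (U(x, p) = -2*√(x² + p²) = -2*√(p² + x²))
1/(P(63) + U(-174, -309)) = 1/(-315 - 2*√((-309)² + (-174)²)) = 1/(-315 - 2*√(95481 + 30276)) = 1/(-315 - 6*√13973)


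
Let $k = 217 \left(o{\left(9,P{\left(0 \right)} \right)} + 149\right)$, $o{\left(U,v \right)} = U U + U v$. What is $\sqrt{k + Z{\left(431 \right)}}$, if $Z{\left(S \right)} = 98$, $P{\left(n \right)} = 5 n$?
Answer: $2 \sqrt{12502} \approx 223.62$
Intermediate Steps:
$o{\left(U,v \right)} = U^{2} + U v$
$k = 49910$ ($k = 217 \left(9 \left(9 + 5 \cdot 0\right) + 149\right) = 217 \left(9 \left(9 + 0\right) + 149\right) = 217 \left(9 \cdot 9 + 149\right) = 217 \left(81 + 149\right) = 217 \cdot 230 = 49910$)
$\sqrt{k + Z{\left(431 \right)}} = \sqrt{49910 + 98} = \sqrt{50008} = 2 \sqrt{12502}$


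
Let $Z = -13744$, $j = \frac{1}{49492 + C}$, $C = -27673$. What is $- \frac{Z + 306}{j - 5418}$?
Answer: $- \frac{293203722}{118215341} \approx -2.4803$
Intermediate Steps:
$j = \frac{1}{21819}$ ($j = \frac{1}{49492 - 27673} = \frac{1}{21819} \approx 4.5832 \cdot 10^{-5}$)
$- \frac{Z + 306}{j - 5418} = - \frac{-13744 + 306}{\frac{1}{21819} - 5418} = - \frac{-13438}{- \frac{118215341}{21819}} = - \frac{\left(-13438\right) \left(-21819\right)}{118215341} = \left(-1\right) \frac{293203722}{118215341} = - \frac{293203722}{118215341}$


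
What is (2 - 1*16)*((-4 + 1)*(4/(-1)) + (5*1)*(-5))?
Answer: 182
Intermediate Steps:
(2 - 1*16)*((-4 + 1)*(4/(-1)) + (5*1)*(-5)) = (2 - 16)*(-12*(-1) + 5*(-5)) = -14*(-3*(-4) - 25) = -14*(12 - 25) = -14*(-13) = 182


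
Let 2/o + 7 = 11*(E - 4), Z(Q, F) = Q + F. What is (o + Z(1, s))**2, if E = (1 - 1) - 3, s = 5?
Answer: 63001/1764 ≈ 35.715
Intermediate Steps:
Z(Q, F) = F + Q
E = -3 (E = 0 - 3 = -3)
o = -1/42 (o = 2/(-7 + 11*(-3 - 4)) = 2/(-7 + 11*(-7)) = 2/(-7 - 77) = 2/(-84) = 2*(-1/84) = -1/42 ≈ -0.023810)
(o + Z(1, s))**2 = (-1/42 + (5 + 1))**2 = (-1/42 + 6)**2 = (251/42)**2 = 63001/1764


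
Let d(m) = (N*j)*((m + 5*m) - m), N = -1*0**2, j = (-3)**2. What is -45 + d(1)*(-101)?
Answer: -45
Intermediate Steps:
j = 9
N = 0 (N = -1*0 = 0)
d(m) = 0 (d(m) = (0*9)*((m + 5*m) - m) = 0*(6*m - m) = 0*(5*m) = 0)
-45 + d(1)*(-101) = -45 + 0*(-101) = -45 + 0 = -45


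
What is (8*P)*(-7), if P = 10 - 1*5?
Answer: -280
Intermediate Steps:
P = 5 (P = 10 - 5 = 5)
(8*P)*(-7) = (8*5)*(-7) = 40*(-7) = -280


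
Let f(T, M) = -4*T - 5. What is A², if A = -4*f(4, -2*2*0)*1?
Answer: 7056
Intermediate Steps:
f(T, M) = -5 - 4*T
A = 84 (A = -4*(-5 - 4*4)*1 = -4*(-5 - 16)*1 = -4*(-21)*1 = 84*1 = 84)
A² = 84² = 7056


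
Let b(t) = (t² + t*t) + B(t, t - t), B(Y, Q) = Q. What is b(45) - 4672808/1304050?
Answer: 2638364846/652025 ≈ 4046.4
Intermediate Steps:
b(t) = 2*t² (b(t) = (t² + t*t) + (t - t) = (t² + t²) + 0 = 2*t² + 0 = 2*t²)
b(45) - 4672808/1304050 = 2*45² - 4672808/1304050 = 2*2025 - 4672808/1304050 = 4050 - 1*2336404/652025 = 4050 - 2336404/652025 = 2638364846/652025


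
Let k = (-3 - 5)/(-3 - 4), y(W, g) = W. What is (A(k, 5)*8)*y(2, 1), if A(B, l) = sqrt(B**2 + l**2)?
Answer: 16*sqrt(1289)/7 ≈ 82.063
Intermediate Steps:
k = 8/7 (k = -8/(-7) = -8*(-1/7) = 8/7 ≈ 1.1429)
(A(k, 5)*8)*y(2, 1) = (sqrt((8/7)**2 + 5**2)*8)*2 = (sqrt(64/49 + 25)*8)*2 = (sqrt(1289/49)*8)*2 = ((sqrt(1289)/7)*8)*2 = (8*sqrt(1289)/7)*2 = 16*sqrt(1289)/7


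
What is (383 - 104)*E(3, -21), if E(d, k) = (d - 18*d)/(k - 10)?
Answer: 459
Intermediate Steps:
E(d, k) = -17*d/(-10 + k) (E(d, k) = (-17*d)/(-10 + k) = -17*d/(-10 + k))
(383 - 104)*E(3, -21) = (383 - 104)*(-17*3/(-10 - 21)) = 279*(-17*3/(-31)) = 279*(-17*3*(-1/31)) = 279*(51/31) = 459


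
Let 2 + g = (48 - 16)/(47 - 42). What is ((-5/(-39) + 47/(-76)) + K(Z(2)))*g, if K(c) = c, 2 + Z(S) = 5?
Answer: 81829/7410 ≈ 11.043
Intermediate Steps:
Z(S) = 3 (Z(S) = -2 + 5 = 3)
g = 22/5 (g = -2 + (48 - 16)/(47 - 42) = -2 + 32/5 = 22/5 ≈ 4.4000)
((-5/(-39) + 47/(-76)) + K(Z(2)))*g = ((-5/(-39) + 47/(-76)) + 3)*(22/5) = ((-5*(-1/39) + 47*(-1/76)) + 3)*(22/5) = ((5/39 - 47/76) + 3)*(22/5) = (-1453/2964 + 3)*(22/5) = (7439/2964)*(22/5) = 81829/7410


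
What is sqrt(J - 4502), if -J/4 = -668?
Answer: I*sqrt(1830) ≈ 42.779*I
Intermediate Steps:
J = 2672 (J = -4*(-668) = 2672)
sqrt(J - 4502) = sqrt(2672 - 4502) = sqrt(-1830) = I*sqrt(1830)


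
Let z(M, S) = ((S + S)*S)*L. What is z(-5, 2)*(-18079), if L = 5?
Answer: -723160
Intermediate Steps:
z(M, S) = 10*S² (z(M, S) = ((S + S)*S)*5 = ((2*S)*S)*5 = (2*S²)*5 = 10*S²)
z(-5, 2)*(-18079) = (10*2²)*(-18079) = (10*4)*(-18079) = 40*(-18079) = -723160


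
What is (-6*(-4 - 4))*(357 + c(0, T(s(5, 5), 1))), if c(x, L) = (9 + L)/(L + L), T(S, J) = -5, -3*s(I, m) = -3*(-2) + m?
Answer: 85584/5 ≈ 17117.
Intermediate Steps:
s(I, m) = -2 - m/3 (s(I, m) = -(-3*(-2) + m)/3 = -(6 + m)/3 = -2 - m/3)
c(x, L) = (9 + L)/(2*L) (c(x, L) = (9 + L)/((2*L)) = (9 + L)*(1/(2*L)) = (9 + L)/(2*L))
(-6*(-4 - 4))*(357 + c(0, T(s(5, 5), 1))) = (-6*(-4 - 4))*(357 + (1/2)*(9 - 5)/(-5)) = (-6*(-8))*(357 + (1/2)*(-1/5)*4) = 48*(357 - 2/5) = 48*(1783/5) = 85584/5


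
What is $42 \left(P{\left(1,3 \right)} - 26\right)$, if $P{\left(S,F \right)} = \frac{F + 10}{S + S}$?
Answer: $-819$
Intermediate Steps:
$P{\left(S,F \right)} = \frac{10 + F}{2 S}$
$42 \left(P{\left(1,3 \right)} - 26\right) = 42 \left(\frac{10 + 3}{2 \cdot 1} - 26\right) = 42 \left(\frac{1}{2} \cdot 1 \cdot 13 + \left(-63 + 37\right)\right) = 42 \left(\frac{13}{2} - 26\right) = 42 \left(- \frac{39}{2}\right) = -819$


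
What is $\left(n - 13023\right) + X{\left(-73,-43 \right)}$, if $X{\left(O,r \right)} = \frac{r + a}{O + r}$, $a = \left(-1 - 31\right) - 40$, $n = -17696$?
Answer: $- \frac{3563289}{116} \approx -30718.0$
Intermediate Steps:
$a = -72$ ($a = -32 - 40 = -72$)
$X{\left(O,r \right)} = \frac{-72 + r}{O + r}$ ($X{\left(O,r \right)} = \frac{r - 72}{O + r} = \frac{-72 + r}{O + r}$)
$\left(n - 13023\right) + X{\left(-73,-43 \right)} = \left(-17696 - 13023\right) + \frac{-72 - 43}{-73 - 43} = -30719 + \frac{1}{-116} \left(-115\right) = -30719 - - \frac{115}{116} = -30719 + \frac{115}{116} = - \frac{3563289}{116}$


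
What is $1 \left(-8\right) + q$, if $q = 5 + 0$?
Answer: $-3$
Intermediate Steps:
$q = 5$
$1 \left(-8\right) + q = 1 \left(-8\right) + 5 = -8 + 5 = -3$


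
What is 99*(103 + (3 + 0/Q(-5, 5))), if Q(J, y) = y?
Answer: 10494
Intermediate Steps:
99*(103 + (3 + 0/Q(-5, 5))) = 99*(103 + (3 + 0/5)) = 99*(103 + (3 + (1/5)*0)) = 99*(103 + (3 + 0)) = 99*(103 + 3) = 99*106 = 10494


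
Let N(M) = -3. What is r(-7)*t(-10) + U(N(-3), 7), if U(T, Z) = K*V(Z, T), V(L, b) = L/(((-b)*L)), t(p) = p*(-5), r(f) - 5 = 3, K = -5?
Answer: 1195/3 ≈ 398.33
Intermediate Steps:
r(f) = 8 (r(f) = 5 + 3 = 8)
t(p) = -5*p
V(L, b) = -1/b (V(L, b) = L/((-L*b)) = L*(-1/(L*b)) = -1/b)
U(T, Z) = 5/T (U(T, Z) = -(-5)/T = 5/T)
r(-7)*t(-10) + U(N(-3), 7) = 8*(-5*(-10)) + 5/(-3) = 8*50 + 5*(-⅓) = 400 - 5/3 = 1195/3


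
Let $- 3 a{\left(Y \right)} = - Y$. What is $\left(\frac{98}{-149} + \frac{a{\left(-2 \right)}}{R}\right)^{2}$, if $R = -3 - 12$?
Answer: $\frac{16908544}{44957025} \approx 0.3761$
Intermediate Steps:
$R = -15$ ($R = -3 - 12 = -15$)
$a{\left(Y \right)} = \frac{Y}{3}$ ($a{\left(Y \right)} = - \frac{\left(-1\right) Y}{3} = \frac{Y}{3}$)
$\left(\frac{98}{-149} + \frac{a{\left(-2 \right)}}{R}\right)^{2} = \left(\frac{98}{-149} + \frac{\frac{1}{3} \left(-2\right)}{-15}\right)^{2} = \left(98 \left(- \frac{1}{149}\right) - - \frac{2}{45}\right)^{2} = \left(- \frac{98}{149} + \frac{2}{45}\right)^{2} = \left(- \frac{4112}{6705}\right)^{2} = \frac{16908544}{44957025}$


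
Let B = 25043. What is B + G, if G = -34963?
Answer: -9920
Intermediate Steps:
B + G = 25043 - 34963 = -9920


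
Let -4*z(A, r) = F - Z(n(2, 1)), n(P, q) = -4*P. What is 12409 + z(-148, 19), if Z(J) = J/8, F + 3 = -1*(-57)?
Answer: 49581/4 ≈ 12395.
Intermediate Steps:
F = 54 (F = -3 - 1*(-57) = -3 + 57 = 54)
Z(J) = J/8 (Z(J) = J*(⅛) = J/8)
z(A, r) = -55/4 (z(A, r) = -(54 - (-4*2)/8)/4 = -(54 - (-8)/8)/4 = -(54 - 1*(-1))/4 = -(54 + 1)/4 = -¼*55 = -55/4)
12409 + z(-148, 19) = 12409 - 55/4 = 49581/4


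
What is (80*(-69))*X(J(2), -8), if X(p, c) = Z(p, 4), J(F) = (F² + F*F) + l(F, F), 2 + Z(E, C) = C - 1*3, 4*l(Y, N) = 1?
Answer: 5520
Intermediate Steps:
l(Y, N) = ¼ (l(Y, N) = (¼)*1 = ¼)
Z(E, C) = -5 + C (Z(E, C) = -2 + (C - 1*3) = -2 + (C - 3) = -2 + (-3 + C) = -5 + C)
J(F) = ¼ + 2*F² (J(F) = (F² + F*F) + ¼ = (F² + F²) + ¼ = 2*F² + ¼ = ¼ + 2*F²)
X(p, c) = -1 (X(p, c) = -5 + 4 = -1)
(80*(-69))*X(J(2), -8) = (80*(-69))*(-1) = -5520*(-1) = 5520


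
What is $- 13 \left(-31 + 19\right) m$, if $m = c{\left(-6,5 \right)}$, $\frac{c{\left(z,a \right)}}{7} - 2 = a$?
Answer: $7644$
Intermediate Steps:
$c{\left(z,a \right)} = 14 + 7 a$
$m = 49$ ($m = 14 + 7 \cdot 5 = 14 + 35 = 49$)
$- 13 \left(-31 + 19\right) m = - 13 \left(-31 + 19\right) 49 = \left(-13\right) \left(-12\right) 49 = 156 \cdot 49 = 7644$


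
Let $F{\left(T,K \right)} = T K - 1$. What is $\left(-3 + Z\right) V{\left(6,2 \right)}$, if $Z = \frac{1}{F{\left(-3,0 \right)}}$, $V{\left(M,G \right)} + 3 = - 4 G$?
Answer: $44$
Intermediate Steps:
$V{\left(M,G \right)} = -3 - 4 G$
$F{\left(T,K \right)} = -1 + K T$ ($F{\left(T,K \right)} = K T - 1 = -1 + K T$)
$Z = -1$ ($Z = \frac{1}{-1 + 0 \left(-3\right)} = \frac{1}{-1 + 0} = \frac{1}{-1} = -1$)
$\left(-3 + Z\right) V{\left(6,2 \right)} = \left(-3 - 1\right) \left(-3 - 8\right) = - 4 \left(-3 - 8\right) = \left(-4\right) \left(-11\right) = 44$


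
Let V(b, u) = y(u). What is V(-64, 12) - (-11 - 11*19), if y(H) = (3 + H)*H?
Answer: 400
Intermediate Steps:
y(H) = H*(3 + H)
V(b, u) = u*(3 + u)
V(-64, 12) - (-11 - 11*19) = 12*(3 + 12) - (-11 - 11*19) = 12*15 - (-11 - 209) = 180 - 1*(-220) = 180 + 220 = 400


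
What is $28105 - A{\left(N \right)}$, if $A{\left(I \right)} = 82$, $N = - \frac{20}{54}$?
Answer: $28023$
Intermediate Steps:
$N = - \frac{10}{27}$ ($N = \left(-20\right) \frac{1}{54} = - \frac{10}{27} \approx -0.37037$)
$28105 - A{\left(N \right)} = 28105 - 82 = 28023$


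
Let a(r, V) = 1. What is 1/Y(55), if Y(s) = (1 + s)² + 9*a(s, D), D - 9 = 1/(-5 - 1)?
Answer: 1/3145 ≈ 0.00031797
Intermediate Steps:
D = 53/6 (D = 9 + 1/(-5 - 1) = 9 + 1/(-6) = 9 - ⅙ = 53/6 ≈ 8.8333)
Y(s) = 9 + (1 + s)² (Y(s) = (1 + s)² + 9*1 = (1 + s)² + 9 = 9 + (1 + s)²)
1/Y(55) = 1/(9 + (1 + 55)²) = 1/(9 + 56²) = 1/(9 + 3136) = 1/3145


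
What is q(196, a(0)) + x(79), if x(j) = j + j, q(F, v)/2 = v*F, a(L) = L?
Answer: 158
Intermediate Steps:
q(F, v) = 2*F*v (q(F, v) = 2*(v*F) = 2*(F*v) = 2*F*v)
x(j) = 2*j
q(196, a(0)) + x(79) = 2*196*0 + 2*79 = 0 + 158 = 158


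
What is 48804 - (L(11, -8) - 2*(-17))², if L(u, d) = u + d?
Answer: 47435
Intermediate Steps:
L(u, d) = d + u
48804 - (L(11, -8) - 2*(-17))² = 48804 - ((-8 + 11) - 2*(-17))² = 48804 - (3 + 34)² = 48804 - 1*37² = 48804 - 1*1369 = 48804 - 1369 = 47435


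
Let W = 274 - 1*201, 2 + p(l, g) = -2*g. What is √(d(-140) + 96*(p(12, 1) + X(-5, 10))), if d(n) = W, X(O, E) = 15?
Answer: √1129 ≈ 33.601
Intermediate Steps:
p(l, g) = -2 - 2*g
W = 73 (W = 274 - 201 = 73)
d(n) = 73
√(d(-140) + 96*(p(12, 1) + X(-5, 10))) = √(73 + 96*((-2 - 2*1) + 15)) = √(73 + 96*((-2 - 2) + 15)) = √(73 + 96*(-4 + 15)) = √(73 + 96*11) = √(73 + 1056) = √1129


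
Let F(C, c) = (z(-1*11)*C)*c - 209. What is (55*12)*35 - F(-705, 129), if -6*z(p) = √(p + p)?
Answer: 23309 - 30315*I*√22/2 ≈ 23309.0 - 71095.0*I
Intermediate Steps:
z(p) = -√2*√p/6 (z(p) = -√(p + p)/6 = -√2*√p/6)
F(C, c) = -209 - I*C*c*√22/6 (F(C, c) = ((-√2*√(-1*11)/6)*C)*c - 209 = ((-√2*√(-11)/6)*C)*c - 209 = ((-√2*I*√11/6)*C)*c - 209 = ((-I*√22/6)*C)*c - 209 = (-I*C*√22/6)*c - 209 = -I*C*c*√22/6 - 209 = -209 - I*C*c*√22/6)
(55*12)*35 - F(-705, 129) = (55*12)*35 - (-209 - ⅙*I*(-705)*129*√22) = 660*35 - (-209 + 30315*I*√22/2) = 23100 + (209 - 30315*I*√22/2) = 23309 - 30315*I*√22/2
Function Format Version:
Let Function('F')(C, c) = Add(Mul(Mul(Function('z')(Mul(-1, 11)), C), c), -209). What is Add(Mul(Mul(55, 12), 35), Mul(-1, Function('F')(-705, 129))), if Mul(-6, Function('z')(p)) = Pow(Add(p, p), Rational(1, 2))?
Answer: Add(23309, Mul(Rational(-30315, 2), I, Pow(22, Rational(1, 2)))) ≈ Add(23309., Mul(-71095., I))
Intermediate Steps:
Function('z')(p) = Mul(Rational(-1, 6), Pow(2, Rational(1, 2)), Pow(p, Rational(1, 2))) (Function('z')(p) = Mul(Rational(-1, 6), Pow(Add(p, p), Rational(1, 2))) = Mul(Rational(-1, 6), Pow(Mul(2, p), Rational(1, 2))) = Mul(Rational(-1, 6), Mul(Pow(2, Rational(1, 2)), Pow(p, Rational(1, 2)))) = Mul(Rational(-1, 6), Pow(2, Rational(1, 2)), Pow(p, Rational(1, 2))))
Function('F')(C, c) = Add(-209, Mul(Rational(-1, 6), I, C, c, Pow(22, Rational(1, 2)))) (Function('F')(C, c) = Add(Mul(Mul(Mul(Rational(-1, 6), Pow(2, Rational(1, 2)), Pow(Mul(-1, 11), Rational(1, 2))), C), c), -209) = Add(Mul(Mul(Mul(Rational(-1, 6), Pow(2, Rational(1, 2)), Pow(-11, Rational(1, 2))), C), c), -209) = Add(Mul(Mul(Mul(Rational(-1, 6), Pow(2, Rational(1, 2)), Mul(I, Pow(11, Rational(1, 2)))), C), c), -209) = Add(Mul(Mul(Mul(Rational(-1, 6), I, Pow(22, Rational(1, 2))), C), c), -209) = Add(Mul(Mul(Rational(-1, 6), I, C, Pow(22, Rational(1, 2))), c), -209) = Add(Mul(Rational(-1, 6), I, C, c, Pow(22, Rational(1, 2))), -209) = Add(-209, Mul(Rational(-1, 6), I, C, c, Pow(22, Rational(1, 2)))))
Add(Mul(Mul(55, 12), 35), Mul(-1, Function('F')(-705, 129))) = Add(Mul(Mul(55, 12), 35), Mul(-1, Add(-209, Mul(Rational(-1, 6), I, -705, 129, Pow(22, Rational(1, 2)))))) = Add(Mul(660, 35), Mul(-1, Add(-209, Mul(Rational(30315, 2), I, Pow(22, Rational(1, 2)))))) = Add(23100, Add(209, Mul(Rational(-30315, 2), I, Pow(22, Rational(1, 2))))) = Add(23309, Mul(Rational(-30315, 2), I, Pow(22, Rational(1, 2))))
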